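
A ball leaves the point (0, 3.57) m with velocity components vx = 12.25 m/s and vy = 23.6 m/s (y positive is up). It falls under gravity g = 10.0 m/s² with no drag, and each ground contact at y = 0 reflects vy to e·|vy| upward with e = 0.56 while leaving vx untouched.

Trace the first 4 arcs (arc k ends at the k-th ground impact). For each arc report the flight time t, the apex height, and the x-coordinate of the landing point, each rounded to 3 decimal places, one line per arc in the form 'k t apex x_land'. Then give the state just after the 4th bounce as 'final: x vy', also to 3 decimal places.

Arc 1: start y=3.570, vy=23.600 → t=4.867, apex=31.418, x_land=59.617, impact vy=-25.067
  bounce: vy ← 0.56·25.067 = 14.038
Arc 2: start y=0.000, vy=14.038 → t=2.808, apex=9.853, x_land=94.009, impact vy=-14.038
  bounce: vy ← 0.56·14.038 = 7.861
Arc 3: start y=0.000, vy=7.861 → t=1.572, apex=3.090, x_land=113.269, impact vy=-7.861
  bounce: vy ← 0.56·7.861 = 4.402
Arc 4: start y=0.000, vy=4.402 → t=0.880, apex=0.969, x_land=124.054, impact vy=-4.402
  bounce: vy ← 0.56·4.402 = 2.465

1 4.867 31.418 59.617
2 2.808 9.853 94.009
3 1.572 3.090 113.269
4 0.880 0.969 124.054
final: 124.054 2.465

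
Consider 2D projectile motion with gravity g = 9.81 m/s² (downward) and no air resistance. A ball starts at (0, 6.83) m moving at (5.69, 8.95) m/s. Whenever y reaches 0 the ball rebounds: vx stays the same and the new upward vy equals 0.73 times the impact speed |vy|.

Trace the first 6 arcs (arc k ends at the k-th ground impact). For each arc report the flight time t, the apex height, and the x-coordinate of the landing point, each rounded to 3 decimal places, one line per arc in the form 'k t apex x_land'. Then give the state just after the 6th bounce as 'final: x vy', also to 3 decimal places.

Arc 1: start y=6.830, vy=8.950 → t=2.404, apex=10.913, x_land=13.678, impact vy=-14.632
  bounce: vy ← 0.73·14.632 = 10.682
Arc 2: start y=0.000, vy=10.682 → t=2.178, apex=5.815, x_land=26.069, impact vy=-10.682
  bounce: vy ← 0.73·10.682 = 7.798
Arc 3: start y=0.000, vy=7.798 → t=1.590, apex=3.099, x_land=35.115, impact vy=-7.798
  bounce: vy ← 0.73·7.798 = 5.692
Arc 4: start y=0.000, vy=5.692 → t=1.160, apex=1.651, x_land=41.718, impact vy=-5.692
  bounce: vy ← 0.73·5.692 = 4.155
Arc 5: start y=0.000, vy=4.155 → t=0.847, apex=0.880, x_land=46.539, impact vy=-4.155
  bounce: vy ← 0.73·4.155 = 3.033
Arc 6: start y=0.000, vy=3.033 → t=0.618, apex=0.469, x_land=50.057, impact vy=-3.033
  bounce: vy ← 0.73·3.033 = 2.214

1 2.404 10.913 13.678
2 2.178 5.815 26.069
3 1.590 3.099 35.115
4 1.160 1.651 41.718
5 0.847 0.880 46.539
6 0.618 0.469 50.057
final: 50.057 2.214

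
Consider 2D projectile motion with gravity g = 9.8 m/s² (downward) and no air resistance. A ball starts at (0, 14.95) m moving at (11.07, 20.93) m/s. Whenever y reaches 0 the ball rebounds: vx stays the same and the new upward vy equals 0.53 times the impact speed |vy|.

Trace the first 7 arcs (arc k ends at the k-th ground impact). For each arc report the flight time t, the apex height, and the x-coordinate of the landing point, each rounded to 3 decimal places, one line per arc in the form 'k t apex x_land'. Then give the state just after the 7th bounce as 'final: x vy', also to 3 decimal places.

Arc 1: start y=14.950, vy=20.930 → t=4.895, apex=37.300, x_land=54.185, impact vy=-27.039
  bounce: vy ← 0.53·27.039 = 14.330
Arc 2: start y=0.000, vy=14.330 → t=2.925, apex=10.478, x_land=86.560, impact vy=-14.330
  bounce: vy ← 0.53·14.330 = 7.595
Arc 3: start y=0.000, vy=7.595 → t=1.550, apex=2.943, x_land=103.719, impact vy=-7.595
  bounce: vy ← 0.53·7.595 = 4.025
Arc 4: start y=0.000, vy=4.025 → t=0.822, apex=0.827, x_land=112.813, impact vy=-4.025
  bounce: vy ← 0.53·4.025 = 2.133
Arc 5: start y=0.000, vy=2.133 → t=0.435, apex=0.232, x_land=117.633, impact vy=-2.133
  bounce: vy ← 0.53·2.133 = 1.131
Arc 6: start y=0.000, vy=1.131 → t=0.231, apex=0.065, x_land=120.187, impact vy=-1.131
  bounce: vy ← 0.53·1.131 = 0.599
Arc 7: start y=0.000, vy=0.599 → t=0.122, apex=0.018, x_land=121.541, impact vy=-0.599
  bounce: vy ← 0.53·0.599 = 0.318

1 4.895 37.300 54.185
2 2.925 10.478 86.560
3 1.550 2.943 103.719
4 0.822 0.827 112.813
5 0.435 0.232 117.633
6 0.231 0.065 120.187
7 0.122 0.018 121.541
final: 121.541 0.318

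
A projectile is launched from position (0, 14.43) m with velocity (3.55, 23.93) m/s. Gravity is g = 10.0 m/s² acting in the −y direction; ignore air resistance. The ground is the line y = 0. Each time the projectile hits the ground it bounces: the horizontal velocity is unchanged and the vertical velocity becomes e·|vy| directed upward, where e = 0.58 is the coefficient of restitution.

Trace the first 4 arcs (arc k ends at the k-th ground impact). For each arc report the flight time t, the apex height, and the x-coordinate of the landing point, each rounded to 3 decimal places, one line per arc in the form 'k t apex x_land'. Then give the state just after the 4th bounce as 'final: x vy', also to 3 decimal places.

Arc 1: start y=14.430, vy=23.930 → t=5.328, apex=43.062, x_land=18.913, impact vy=-29.347
  bounce: vy ← 0.58·29.347 = 17.021
Arc 2: start y=0.000, vy=17.021 → t=3.404, apex=14.486, x_land=30.998, impact vy=-17.021
  bounce: vy ← 0.58·17.021 = 9.872
Arc 3: start y=0.000, vy=9.872 → t=1.974, apex=4.873, x_land=38.008, impact vy=-9.872
  bounce: vy ← 0.58·9.872 = 5.726
Arc 4: start y=0.000, vy=5.726 → t=1.145, apex=1.639, x_land=42.073, impact vy=-5.726
  bounce: vy ← 0.58·5.726 = 3.321

1 5.328 43.062 18.913
2 3.404 14.486 30.998
3 1.974 4.873 38.008
4 1.145 1.639 42.073
final: 42.073 3.321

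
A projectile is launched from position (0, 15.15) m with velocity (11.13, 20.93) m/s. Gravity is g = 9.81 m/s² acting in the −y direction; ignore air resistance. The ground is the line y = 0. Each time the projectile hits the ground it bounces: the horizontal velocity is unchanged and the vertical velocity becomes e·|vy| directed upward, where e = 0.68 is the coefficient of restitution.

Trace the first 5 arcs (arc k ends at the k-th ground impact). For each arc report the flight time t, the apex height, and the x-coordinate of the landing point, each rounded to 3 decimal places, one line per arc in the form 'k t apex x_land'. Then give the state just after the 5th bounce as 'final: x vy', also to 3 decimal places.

Arc 1: start y=15.150, vy=20.930 → t=4.898, apex=37.477, x_land=54.512, impact vy=-27.117
  bounce: vy ← 0.68·27.117 = 18.439
Arc 2: start y=0.000, vy=18.439 → t=3.759, apex=17.330, x_land=96.352, impact vy=-18.439
  bounce: vy ← 0.68·18.439 = 12.539
Arc 3: start y=0.000, vy=12.539 → t=2.556, apex=8.013, x_land=124.804, impact vy=-12.539
  bounce: vy ← 0.68·12.539 = 8.526
Arc 4: start y=0.000, vy=8.526 → t=1.738, apex=3.705, x_land=144.151, impact vy=-8.526
  bounce: vy ← 0.68·8.526 = 5.798
Arc 5: start y=0.000, vy=5.798 → t=1.182, apex=1.713, x_land=157.307, impact vy=-5.798
  bounce: vy ← 0.68·5.798 = 3.943

1 4.898 37.477 54.512
2 3.759 17.330 96.352
3 2.556 8.013 124.804
4 1.738 3.705 144.151
5 1.182 1.713 157.307
final: 157.307 3.943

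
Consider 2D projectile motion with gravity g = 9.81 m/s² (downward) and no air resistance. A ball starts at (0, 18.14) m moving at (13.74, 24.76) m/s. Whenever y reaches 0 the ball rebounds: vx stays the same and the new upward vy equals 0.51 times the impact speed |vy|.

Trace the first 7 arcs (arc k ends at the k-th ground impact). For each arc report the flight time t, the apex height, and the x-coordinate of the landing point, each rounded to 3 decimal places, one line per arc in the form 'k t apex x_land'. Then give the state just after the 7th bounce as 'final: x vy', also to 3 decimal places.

Arc 1: start y=18.140, vy=24.760 → t=5.697, apex=49.387, x_land=78.278, impact vy=-31.128
  bounce: vy ← 0.51·31.128 = 15.875
Arc 2: start y=0.000, vy=15.875 → t=3.237, apex=12.845, x_land=122.748, impact vy=-15.875
  bounce: vy ← 0.51·15.875 = 8.096
Arc 3: start y=0.000, vy=8.096 → t=1.651, apex=3.341, x_land=145.428, impact vy=-8.096
  bounce: vy ← 0.51·8.096 = 4.129
Arc 4: start y=0.000, vy=4.129 → t=0.842, apex=0.869, x_land=156.995, impact vy=-4.129
  bounce: vy ← 0.51·4.129 = 2.106
Arc 5: start y=0.000, vy=2.106 → t=0.429, apex=0.226, x_land=162.894, impact vy=-2.106
  bounce: vy ← 0.51·2.106 = 1.074
Arc 6: start y=0.000, vy=1.074 → t=0.219, apex=0.059, x_land=165.902, impact vy=-1.074
  bounce: vy ← 0.51·1.074 = 0.548
Arc 7: start y=0.000, vy=0.548 → t=0.112, apex=0.015, x_land=167.437, impact vy=-0.548
  bounce: vy ← 0.51·0.548 = 0.279

1 5.697 49.387 78.278
2 3.237 12.845 122.748
3 1.651 3.341 145.428
4 0.842 0.869 156.995
5 0.429 0.226 162.894
6 0.219 0.059 165.902
7 0.112 0.015 167.437
final: 167.437 0.279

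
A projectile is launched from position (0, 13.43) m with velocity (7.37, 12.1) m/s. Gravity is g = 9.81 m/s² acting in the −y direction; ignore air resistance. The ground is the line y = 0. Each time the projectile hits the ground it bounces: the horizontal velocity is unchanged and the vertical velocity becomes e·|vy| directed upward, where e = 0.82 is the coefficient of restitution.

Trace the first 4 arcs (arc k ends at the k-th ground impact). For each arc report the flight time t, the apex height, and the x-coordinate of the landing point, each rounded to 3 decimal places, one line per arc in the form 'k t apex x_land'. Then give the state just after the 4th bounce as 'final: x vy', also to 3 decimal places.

Arc 1: start y=13.430, vy=12.100 → t=3.297, apex=20.892, x_land=24.301, impact vy=-20.246
  bounce: vy ← 0.82·20.246 = 16.602
Arc 2: start y=0.000, vy=16.602 → t=3.385, apex=14.048, x_land=49.246, impact vy=-16.602
  bounce: vy ← 0.82·16.602 = 13.614
Arc 3: start y=0.000, vy=13.614 → t=2.775, apex=9.446, x_land=69.701, impact vy=-13.614
  bounce: vy ← 0.82·13.614 = 11.163
Arc 4: start y=0.000, vy=11.163 → t=2.276, apex=6.351, x_land=86.474, impact vy=-11.163
  bounce: vy ← 0.82·11.163 = 9.154

1 3.297 20.892 24.301
2 3.385 14.048 49.246
3 2.775 9.446 69.701
4 2.276 6.351 86.474
final: 86.474 9.154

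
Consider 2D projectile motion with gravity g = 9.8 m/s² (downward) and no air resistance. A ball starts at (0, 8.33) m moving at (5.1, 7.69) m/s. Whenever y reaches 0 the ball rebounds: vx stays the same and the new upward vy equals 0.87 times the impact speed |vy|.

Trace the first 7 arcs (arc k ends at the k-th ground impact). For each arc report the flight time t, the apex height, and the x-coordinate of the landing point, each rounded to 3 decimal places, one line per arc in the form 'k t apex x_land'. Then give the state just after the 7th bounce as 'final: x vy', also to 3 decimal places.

1 2.306 11.347 11.763
2 2.648 8.589 25.267
3 2.304 6.501 37.016
4 2.004 4.920 47.237
5 1.744 3.724 56.129
6 1.517 2.819 63.866
7 1.320 2.134 70.596
final: 70.596 5.626

Arc 1: start y=8.330, vy=7.690 → t=2.306, apex=11.347, x_land=11.763, impact vy=-14.913
  bounce: vy ← 0.87·14.913 = 12.975
Arc 2: start y=0.000, vy=12.975 → t=2.648, apex=8.589, x_land=25.267, impact vy=-12.975
  bounce: vy ← 0.87·12.975 = 11.288
Arc 3: start y=0.000, vy=11.288 → t=2.304, apex=6.501, x_land=37.016, impact vy=-11.288
  bounce: vy ← 0.87·11.288 = 9.820
Arc 4: start y=0.000, vy=9.820 → t=2.004, apex=4.920, x_land=47.237, impact vy=-9.820
  bounce: vy ← 0.87·9.820 = 8.544
Arc 5: start y=0.000, vy=8.544 → t=1.744, apex=3.724, x_land=56.129, impact vy=-8.544
  bounce: vy ← 0.87·8.544 = 7.433
Arc 6: start y=0.000, vy=7.433 → t=1.517, apex=2.819, x_land=63.866, impact vy=-7.433
  bounce: vy ← 0.87·7.433 = 6.467
Arc 7: start y=0.000, vy=6.467 → t=1.320, apex=2.134, x_land=70.596, impact vy=-6.467
  bounce: vy ← 0.87·6.467 = 5.626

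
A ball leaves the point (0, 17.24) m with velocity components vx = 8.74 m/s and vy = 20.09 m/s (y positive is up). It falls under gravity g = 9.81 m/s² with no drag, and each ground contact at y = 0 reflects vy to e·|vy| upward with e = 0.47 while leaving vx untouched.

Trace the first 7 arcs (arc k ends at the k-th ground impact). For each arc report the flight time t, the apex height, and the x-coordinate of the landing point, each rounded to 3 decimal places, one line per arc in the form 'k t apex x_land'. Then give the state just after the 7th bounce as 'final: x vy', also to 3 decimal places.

Arc 1: start y=17.240, vy=20.090 → t=4.824, apex=37.811, x_land=42.165, impact vy=-27.237
  bounce: vy ← 0.47·27.237 = 12.801
Arc 2: start y=0.000, vy=12.801 → t=2.610, apex=8.353, x_land=64.975, impact vy=-12.801
  bounce: vy ← 0.47·12.801 = 6.017
Arc 3: start y=0.000, vy=6.017 → t=1.227, apex=1.845, x_land=75.696, impact vy=-6.017
  bounce: vy ← 0.47·6.017 = 2.828
Arc 4: start y=0.000, vy=2.828 → t=0.577, apex=0.408, x_land=80.735, impact vy=-2.828
  bounce: vy ← 0.47·2.828 = 1.329
Arc 5: start y=0.000, vy=1.329 → t=0.271, apex=0.090, x_land=83.103, impact vy=-1.329
  bounce: vy ← 0.47·1.329 = 0.625
Arc 6: start y=0.000, vy=0.625 → t=0.127, apex=0.020, x_land=84.216, impact vy=-0.625
  bounce: vy ← 0.47·0.625 = 0.294
Arc 7: start y=0.000, vy=0.294 → t=0.060, apex=0.004, x_land=84.739, impact vy=-0.294
  bounce: vy ← 0.47·0.294 = 0.138

1 4.824 37.811 42.165
2 2.610 8.353 64.975
3 1.227 1.845 75.696
4 0.577 0.408 80.735
5 0.271 0.090 83.103
6 0.127 0.020 84.216
7 0.060 0.004 84.739
final: 84.739 0.138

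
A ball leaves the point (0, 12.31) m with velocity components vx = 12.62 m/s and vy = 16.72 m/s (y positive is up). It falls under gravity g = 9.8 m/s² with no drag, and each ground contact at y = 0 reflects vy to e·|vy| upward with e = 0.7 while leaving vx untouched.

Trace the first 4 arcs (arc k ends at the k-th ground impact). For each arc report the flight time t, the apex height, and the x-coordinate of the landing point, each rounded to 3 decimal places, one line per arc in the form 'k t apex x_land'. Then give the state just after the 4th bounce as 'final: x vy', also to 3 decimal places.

1 4.035 26.573 50.920
2 3.260 13.021 92.065
3 2.282 6.380 120.866
4 1.598 3.126 141.026
final: 141.026 5.480

Arc 1: start y=12.310, vy=16.720 → t=4.035, apex=26.573, x_land=50.920, impact vy=-22.822
  bounce: vy ← 0.7·22.822 = 15.975
Arc 2: start y=0.000, vy=15.975 → t=3.260, apex=13.021, x_land=92.065, impact vy=-15.975
  bounce: vy ← 0.7·15.975 = 11.183
Arc 3: start y=0.000, vy=11.183 → t=2.282, apex=6.380, x_land=120.866, impact vy=-11.183
  bounce: vy ← 0.7·11.183 = 7.828
Arc 4: start y=0.000, vy=7.828 → t=1.598, apex=3.126, x_land=141.026, impact vy=-7.828
  bounce: vy ← 0.7·7.828 = 5.480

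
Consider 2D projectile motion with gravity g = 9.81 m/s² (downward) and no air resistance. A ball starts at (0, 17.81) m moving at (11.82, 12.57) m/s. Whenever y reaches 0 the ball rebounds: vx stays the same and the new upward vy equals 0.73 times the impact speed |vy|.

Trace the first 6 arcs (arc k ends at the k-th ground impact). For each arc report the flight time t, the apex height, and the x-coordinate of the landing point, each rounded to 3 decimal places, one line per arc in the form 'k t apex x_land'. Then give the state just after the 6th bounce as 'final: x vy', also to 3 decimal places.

Arc 1: start y=17.810, vy=12.570 → t=3.578, apex=25.863, x_land=42.287, impact vy=-22.526
  bounce: vy ← 0.73·22.526 = 16.444
Arc 2: start y=0.000, vy=16.444 → t=3.353, apex=13.783, x_land=81.914, impact vy=-16.444
  bounce: vy ← 0.73·16.444 = 12.004
Arc 3: start y=0.000, vy=12.004 → t=2.447, apex=7.345, x_land=110.842, impact vy=-12.004
  bounce: vy ← 0.73·12.004 = 8.763
Arc 4: start y=0.000, vy=8.763 → t=1.787, apex=3.914, x_land=131.960, impact vy=-8.763
  bounce: vy ← 0.73·8.763 = 6.397
Arc 5: start y=0.000, vy=6.397 → t=1.304, apex=2.086, x_land=147.375, impact vy=-6.397
  bounce: vy ← 0.73·6.397 = 4.670
Arc 6: start y=0.000, vy=4.670 → t=0.952, apex=1.112, x_land=158.629, impact vy=-4.670
  bounce: vy ← 0.73·4.670 = 3.409

1 3.578 25.863 42.287
2 3.353 13.783 81.914
3 2.447 7.345 110.842
4 1.787 3.914 131.960
5 1.304 2.086 147.375
6 0.952 1.112 158.629
final: 158.629 3.409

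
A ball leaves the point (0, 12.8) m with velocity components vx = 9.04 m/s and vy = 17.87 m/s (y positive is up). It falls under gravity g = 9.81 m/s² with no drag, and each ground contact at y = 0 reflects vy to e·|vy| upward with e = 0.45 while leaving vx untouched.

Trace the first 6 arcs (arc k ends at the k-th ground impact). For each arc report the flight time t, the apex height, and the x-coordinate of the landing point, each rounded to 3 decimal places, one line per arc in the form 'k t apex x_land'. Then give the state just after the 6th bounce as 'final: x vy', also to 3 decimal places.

1 4.256 29.076 38.477
2 2.191 5.888 58.286
3 0.986 1.192 67.200
4 0.444 0.241 71.211
5 0.200 0.049 73.016
6 0.090 0.010 73.829
final: 73.829 0.198

Arc 1: start y=12.800, vy=17.870 → t=4.256, apex=29.076, x_land=38.477, impact vy=-23.885
  bounce: vy ← 0.45·23.885 = 10.748
Arc 2: start y=0.000, vy=10.748 → t=2.191, apex=5.888, x_land=58.286, impact vy=-10.748
  bounce: vy ← 0.45·10.748 = 4.837
Arc 3: start y=0.000, vy=4.837 → t=0.986, apex=1.192, x_land=67.200, impact vy=-4.837
  bounce: vy ← 0.45·4.837 = 2.176
Arc 4: start y=0.000, vy=2.176 → t=0.444, apex=0.241, x_land=71.211, impact vy=-2.176
  bounce: vy ← 0.45·2.176 = 0.979
Arc 5: start y=0.000, vy=0.979 → t=0.200, apex=0.049, x_land=73.016, impact vy=-0.979
  bounce: vy ← 0.45·0.979 = 0.441
Arc 6: start y=0.000, vy=0.441 → t=0.090, apex=0.010, x_land=73.829, impact vy=-0.441
  bounce: vy ← 0.45·0.441 = 0.198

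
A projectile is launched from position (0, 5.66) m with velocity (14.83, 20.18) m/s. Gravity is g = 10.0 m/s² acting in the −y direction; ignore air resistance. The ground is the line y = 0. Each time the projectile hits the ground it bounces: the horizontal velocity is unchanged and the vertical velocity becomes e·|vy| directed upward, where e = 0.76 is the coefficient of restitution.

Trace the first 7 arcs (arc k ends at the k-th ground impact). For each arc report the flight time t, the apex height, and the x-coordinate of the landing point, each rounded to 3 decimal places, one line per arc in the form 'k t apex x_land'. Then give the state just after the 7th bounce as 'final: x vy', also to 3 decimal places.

1 4.299 26.022 63.759
2 3.468 15.030 115.183
3 2.635 8.681 154.265
4 2.003 5.014 183.968
5 1.522 2.896 206.542
6 1.157 1.673 223.698
7 0.879 0.966 236.737
final: 236.737 3.341

Arc 1: start y=5.660, vy=20.180 → t=4.299, apex=26.022, x_land=63.759, impact vy=-22.813
  bounce: vy ← 0.76·22.813 = 17.338
Arc 2: start y=0.000, vy=17.338 → t=3.468, apex=15.030, x_land=115.183, impact vy=-17.338
  bounce: vy ← 0.76·17.338 = 13.177
Arc 3: start y=0.000, vy=13.177 → t=2.635, apex=8.681, x_land=154.265, impact vy=-13.177
  bounce: vy ← 0.76·13.177 = 10.014
Arc 4: start y=0.000, vy=10.014 → t=2.003, apex=5.014, x_land=183.968, impact vy=-10.014
  bounce: vy ← 0.76·10.014 = 7.611
Arc 5: start y=0.000, vy=7.611 → t=1.522, apex=2.896, x_land=206.542, impact vy=-7.611
  bounce: vy ← 0.76·7.611 = 5.784
Arc 6: start y=0.000, vy=5.784 → t=1.157, apex=1.673, x_land=223.698, impact vy=-5.784
  bounce: vy ← 0.76·5.784 = 4.396
Arc 7: start y=0.000, vy=4.396 → t=0.879, apex=0.966, x_land=236.737, impact vy=-4.396
  bounce: vy ← 0.76·4.396 = 3.341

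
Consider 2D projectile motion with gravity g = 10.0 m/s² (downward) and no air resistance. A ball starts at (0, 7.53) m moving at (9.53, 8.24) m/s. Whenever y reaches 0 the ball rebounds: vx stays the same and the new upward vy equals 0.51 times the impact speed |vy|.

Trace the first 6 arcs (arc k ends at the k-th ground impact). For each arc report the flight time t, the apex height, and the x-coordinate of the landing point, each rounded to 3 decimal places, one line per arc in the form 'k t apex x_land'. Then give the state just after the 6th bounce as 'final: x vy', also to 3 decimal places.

Arc 1: start y=7.530, vy=8.240 → t=2.302, apex=10.925, x_land=21.940, impact vy=-14.782
  bounce: vy ← 0.51·14.782 = 7.539
Arc 2: start y=0.000, vy=7.539 → t=1.508, apex=2.842, x_land=36.308, impact vy=-7.539
  bounce: vy ← 0.51·7.539 = 3.845
Arc 3: start y=0.000, vy=3.845 → t=0.769, apex=0.739, x_land=43.636, impact vy=-3.845
  bounce: vy ← 0.51·3.845 = 1.961
Arc 4: start y=0.000, vy=1.961 → t=0.392, apex=0.192, x_land=47.374, impact vy=-1.961
  bounce: vy ← 0.51·1.961 = 1.000
Arc 5: start y=0.000, vy=1.000 → t=0.200, apex=0.050, x_land=49.280, impact vy=-1.000
  bounce: vy ← 0.51·1.000 = 0.510
Arc 6: start y=0.000, vy=0.510 → t=0.102, apex=0.013, x_land=50.252, impact vy=-0.510
  bounce: vy ← 0.51·0.510 = 0.260

1 2.302 10.925 21.940
2 1.508 2.842 36.308
3 0.769 0.739 43.636
4 0.392 0.192 47.374
5 0.200 0.050 49.280
6 0.102 0.013 50.252
final: 50.252 0.260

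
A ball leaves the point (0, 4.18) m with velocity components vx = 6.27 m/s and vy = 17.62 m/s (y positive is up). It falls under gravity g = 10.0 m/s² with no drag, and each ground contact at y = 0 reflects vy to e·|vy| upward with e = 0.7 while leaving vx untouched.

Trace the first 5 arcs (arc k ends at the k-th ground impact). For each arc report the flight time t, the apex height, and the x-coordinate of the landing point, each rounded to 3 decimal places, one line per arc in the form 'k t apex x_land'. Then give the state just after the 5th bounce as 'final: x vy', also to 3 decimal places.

Arc 1: start y=4.180, vy=17.620 → t=3.747, apex=19.703, x_land=23.494, impact vy=-19.851
  bounce: vy ← 0.7·19.851 = 13.896
Arc 2: start y=0.000, vy=13.896 → t=2.779, apex=9.655, x_land=40.920, impact vy=-13.896
  bounce: vy ← 0.7·13.896 = 9.727
Arc 3: start y=0.000, vy=9.727 → t=1.945, apex=4.731, x_land=53.117, impact vy=-9.727
  bounce: vy ← 0.7·9.727 = 6.809
Arc 4: start y=0.000, vy=6.809 → t=1.362, apex=2.318, x_land=61.656, impact vy=-6.809
  bounce: vy ← 0.7·6.809 = 4.766
Arc 5: start y=0.000, vy=4.766 → t=0.953, apex=1.136, x_land=67.633, impact vy=-4.766
  bounce: vy ← 0.7·4.766 = 3.336

1 3.747 19.703 23.494
2 2.779 9.655 40.920
3 1.945 4.731 53.117
4 1.362 2.318 61.656
5 0.953 1.136 67.633
final: 67.633 3.336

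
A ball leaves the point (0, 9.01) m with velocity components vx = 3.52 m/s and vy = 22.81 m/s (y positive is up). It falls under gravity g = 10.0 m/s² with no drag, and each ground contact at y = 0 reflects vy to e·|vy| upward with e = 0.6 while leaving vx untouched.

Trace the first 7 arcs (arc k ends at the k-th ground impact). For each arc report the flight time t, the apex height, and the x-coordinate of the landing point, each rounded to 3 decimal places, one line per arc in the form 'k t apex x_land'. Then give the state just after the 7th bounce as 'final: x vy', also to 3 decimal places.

Arc 1: start y=9.010, vy=22.810 → t=4.928, apex=35.025, x_land=17.345, impact vy=-26.467
  bounce: vy ← 0.6·26.467 = 15.880
Arc 2: start y=0.000, vy=15.880 → t=3.176, apex=12.609, x_land=28.525, impact vy=-15.880
  bounce: vy ← 0.6·15.880 = 9.528
Arc 3: start y=0.000, vy=9.528 → t=1.906, apex=4.539, x_land=35.233, impact vy=-9.528
  bounce: vy ← 0.6·9.528 = 5.717
Arc 4: start y=0.000, vy=5.717 → t=1.143, apex=1.634, x_land=39.258, impact vy=-5.717
  bounce: vy ← 0.6·5.717 = 3.430
Arc 5: start y=0.000, vy=3.430 → t=0.686, apex=0.588, x_land=41.672, impact vy=-3.430
  bounce: vy ← 0.6·3.430 = 2.058
Arc 6: start y=0.000, vy=2.058 → t=0.412, apex=0.212, x_land=43.121, impact vy=-2.058
  bounce: vy ← 0.6·2.058 = 1.235
Arc 7: start y=0.000, vy=1.235 → t=0.247, apex=0.076, x_land=43.991, impact vy=-1.235
  bounce: vy ← 0.6·1.235 = 0.741

1 4.928 35.025 17.345
2 3.176 12.609 28.525
3 1.906 4.539 35.233
4 1.143 1.634 39.258
5 0.686 0.588 41.672
6 0.412 0.212 43.121
7 0.247 0.076 43.991
final: 43.991 0.741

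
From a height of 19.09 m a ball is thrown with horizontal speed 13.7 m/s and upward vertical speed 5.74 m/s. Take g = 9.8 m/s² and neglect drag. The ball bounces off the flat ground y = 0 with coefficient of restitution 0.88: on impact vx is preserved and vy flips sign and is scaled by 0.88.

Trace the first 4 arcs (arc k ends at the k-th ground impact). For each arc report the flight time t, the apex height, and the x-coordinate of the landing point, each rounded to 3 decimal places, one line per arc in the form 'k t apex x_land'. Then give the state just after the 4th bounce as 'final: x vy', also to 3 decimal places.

1 2.645 20.771 36.231
2 3.624 16.085 85.875
3 3.189 12.456 129.561
4 2.806 9.646 168.005
final: 168.005 12.100

Arc 1: start y=19.090, vy=5.740 → t=2.645, apex=20.771, x_land=36.231, impact vy=-20.177
  bounce: vy ← 0.88·20.177 = 17.756
Arc 2: start y=0.000, vy=17.756 → t=3.624, apex=16.085, x_land=85.875, impact vy=-17.756
  bounce: vy ← 0.88·17.756 = 15.625
Arc 3: start y=0.000, vy=15.625 → t=3.189, apex=12.456, x_land=129.561, impact vy=-15.625
  bounce: vy ← 0.88·15.625 = 13.750
Arc 4: start y=0.000, vy=13.750 → t=2.806, apex=9.646, x_land=168.005, impact vy=-13.750
  bounce: vy ← 0.88·13.750 = 12.100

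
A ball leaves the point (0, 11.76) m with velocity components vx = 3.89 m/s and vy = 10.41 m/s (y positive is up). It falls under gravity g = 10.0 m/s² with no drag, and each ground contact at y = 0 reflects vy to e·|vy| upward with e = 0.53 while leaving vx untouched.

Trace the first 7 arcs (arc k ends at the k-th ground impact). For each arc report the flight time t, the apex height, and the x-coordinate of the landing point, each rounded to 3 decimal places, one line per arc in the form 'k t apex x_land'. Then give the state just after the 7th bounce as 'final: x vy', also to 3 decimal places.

Arc 1: start y=11.760, vy=10.410 → t=2.895, apex=17.178, x_land=11.260, impact vy=-18.536
  bounce: vy ← 0.53·18.536 = 9.824
Arc 2: start y=0.000, vy=9.824 → t=1.965, apex=4.825, x_land=18.903, impact vy=-9.824
  bounce: vy ← 0.53·9.824 = 5.207
Arc 3: start y=0.000, vy=5.207 → t=1.041, apex=1.355, x_land=22.954, impact vy=-5.207
  bounce: vy ← 0.53·5.207 = 2.760
Arc 4: start y=0.000, vy=2.760 → t=0.552, apex=0.381, x_land=25.100, impact vy=-2.760
  bounce: vy ← 0.53·2.760 = 1.463
Arc 5: start y=0.000, vy=1.463 → t=0.293, apex=0.107, x_land=26.238, impact vy=-1.463
  bounce: vy ← 0.53·1.463 = 0.775
Arc 6: start y=0.000, vy=0.775 → t=0.155, apex=0.030, x_land=26.841, impact vy=-0.775
  bounce: vy ← 0.53·0.775 = 0.411
Arc 7: start y=0.000, vy=0.411 → t=0.082, apex=0.008, x_land=27.161, impact vy=-0.411
  bounce: vy ← 0.53·0.411 = 0.218

1 2.895 17.178 11.260
2 1.965 4.825 18.903
3 1.041 1.355 22.954
4 0.552 0.381 25.100
5 0.293 0.107 26.238
6 0.155 0.030 26.841
7 0.082 0.008 27.161
final: 27.161 0.218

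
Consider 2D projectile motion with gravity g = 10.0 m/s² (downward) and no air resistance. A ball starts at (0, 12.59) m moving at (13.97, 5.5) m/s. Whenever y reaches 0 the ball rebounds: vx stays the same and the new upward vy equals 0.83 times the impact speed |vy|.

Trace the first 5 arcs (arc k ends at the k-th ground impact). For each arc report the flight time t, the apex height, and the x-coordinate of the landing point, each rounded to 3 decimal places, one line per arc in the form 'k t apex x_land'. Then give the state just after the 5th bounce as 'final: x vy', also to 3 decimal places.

1 2.229 14.102 31.145
2 2.788 9.715 70.092
3 2.314 6.693 102.417
4 1.921 4.611 129.247
5 1.594 3.176 151.516
final: 151.516 6.615

Arc 1: start y=12.590, vy=5.500 → t=2.229, apex=14.102, x_land=31.145, impact vy=-16.794
  bounce: vy ← 0.83·16.794 = 13.939
Arc 2: start y=0.000, vy=13.939 → t=2.788, apex=9.715, x_land=70.092, impact vy=-13.939
  bounce: vy ← 0.83·13.939 = 11.570
Arc 3: start y=0.000, vy=11.570 → t=2.314, apex=6.693, x_land=102.417, impact vy=-11.570
  bounce: vy ← 0.83·11.570 = 9.603
Arc 4: start y=0.000, vy=9.603 → t=1.921, apex=4.611, x_land=129.247, impact vy=-9.603
  bounce: vy ← 0.83·9.603 = 7.970
Arc 5: start y=0.000, vy=7.970 → t=1.594, apex=3.176, x_land=151.516, impact vy=-7.970
  bounce: vy ← 0.83·7.970 = 6.615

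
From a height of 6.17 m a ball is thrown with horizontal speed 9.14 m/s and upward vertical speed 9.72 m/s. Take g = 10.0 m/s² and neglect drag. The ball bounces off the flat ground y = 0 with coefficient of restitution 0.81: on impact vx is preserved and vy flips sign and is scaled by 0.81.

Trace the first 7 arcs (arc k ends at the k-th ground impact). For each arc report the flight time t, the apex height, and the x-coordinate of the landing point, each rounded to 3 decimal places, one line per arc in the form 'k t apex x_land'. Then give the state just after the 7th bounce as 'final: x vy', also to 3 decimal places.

Arc 1: start y=6.170, vy=9.720 → t=2.448, apex=10.894, x_land=22.375, impact vy=-14.761
  bounce: vy ← 0.81·14.761 = 11.956
Arc 2: start y=0.000, vy=11.956 → t=2.391, apex=7.148, x_land=44.231, impact vy=-11.956
  bounce: vy ← 0.81·11.956 = 9.684
Arc 3: start y=0.000, vy=9.684 → t=1.937, apex=4.689, x_land=61.935, impact vy=-9.684
  bounce: vy ← 0.81·9.684 = 7.844
Arc 4: start y=0.000, vy=7.844 → t=1.569, apex=3.077, x_land=76.274, impact vy=-7.844
  bounce: vy ← 0.81·7.844 = 6.354
Arc 5: start y=0.000, vy=6.354 → t=1.271, apex=2.019, x_land=87.889, impact vy=-6.354
  bounce: vy ← 0.81·6.354 = 5.147
Arc 6: start y=0.000, vy=5.147 → t=1.029, apex=1.324, x_land=97.298, impact vy=-5.147
  bounce: vy ← 0.81·5.147 = 4.169
Arc 7: start y=0.000, vy=4.169 → t=0.834, apex=0.869, x_land=104.918, impact vy=-4.169
  bounce: vy ← 0.81·4.169 = 3.377

1 2.448 10.894 22.375
2 2.391 7.148 44.231
3 1.937 4.689 61.935
4 1.569 3.077 76.274
5 1.271 2.019 87.889
6 1.029 1.324 97.298
7 0.834 0.869 104.918
final: 104.918 3.377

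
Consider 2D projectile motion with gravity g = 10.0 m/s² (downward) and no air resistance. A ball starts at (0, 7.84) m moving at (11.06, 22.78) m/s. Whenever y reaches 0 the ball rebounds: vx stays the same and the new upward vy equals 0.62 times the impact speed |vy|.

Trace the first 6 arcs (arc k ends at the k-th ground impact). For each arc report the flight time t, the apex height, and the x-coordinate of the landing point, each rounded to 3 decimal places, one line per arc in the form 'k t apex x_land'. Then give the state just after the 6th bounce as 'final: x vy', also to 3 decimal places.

1 4.877 33.786 53.945
2 3.223 12.987 89.595
3 1.998 4.992 111.698
4 1.239 1.919 125.402
5 0.768 0.738 133.899
6 0.476 0.284 139.167
final: 139.167 1.477

Arc 1: start y=7.840, vy=22.780 → t=4.877, apex=33.786, x_land=53.945, impact vy=-25.995
  bounce: vy ← 0.62·25.995 = 16.117
Arc 2: start y=0.000, vy=16.117 → t=3.223, apex=12.987, x_land=89.595, impact vy=-16.117
  bounce: vy ← 0.62·16.117 = 9.992
Arc 3: start y=0.000, vy=9.992 → t=1.998, apex=4.992, x_land=111.698, impact vy=-9.992
  bounce: vy ← 0.62·9.992 = 6.195
Arc 4: start y=0.000, vy=6.195 → t=1.239, apex=1.919, x_land=125.402, impact vy=-6.195
  bounce: vy ← 0.62·6.195 = 3.841
Arc 5: start y=0.000, vy=3.841 → t=0.768, apex=0.738, x_land=133.899, impact vy=-3.841
  bounce: vy ← 0.62·3.841 = 2.381
Arc 6: start y=0.000, vy=2.381 → t=0.476, apex=0.284, x_land=139.167, impact vy=-2.381
  bounce: vy ← 0.62·2.381 = 1.477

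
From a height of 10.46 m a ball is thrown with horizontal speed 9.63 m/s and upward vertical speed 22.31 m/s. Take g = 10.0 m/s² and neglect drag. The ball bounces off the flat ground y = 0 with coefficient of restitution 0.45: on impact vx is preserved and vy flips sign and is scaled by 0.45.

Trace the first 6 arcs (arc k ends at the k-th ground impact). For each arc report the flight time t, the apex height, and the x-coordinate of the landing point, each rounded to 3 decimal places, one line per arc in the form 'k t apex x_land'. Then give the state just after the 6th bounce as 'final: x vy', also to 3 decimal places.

Arc 1: start y=10.460, vy=22.310 → t=4.890, apex=35.347, x_land=47.089, impact vy=-26.588
  bounce: vy ← 0.45·26.588 = 11.965
Arc 2: start y=0.000, vy=11.965 → t=2.393, apex=7.158, x_land=70.133, impact vy=-11.965
  bounce: vy ← 0.45·11.965 = 5.384
Arc 3: start y=0.000, vy=5.384 → t=1.077, apex=1.449, x_land=80.503, impact vy=-5.384
  bounce: vy ← 0.45·5.384 = 2.423
Arc 4: start y=0.000, vy=2.423 → t=0.485, apex=0.294, x_land=85.169, impact vy=-2.423
  bounce: vy ← 0.45·2.423 = 1.090
Arc 5: start y=0.000, vy=1.090 → t=0.218, apex=0.059, x_land=87.269, impact vy=-1.090
  bounce: vy ← 0.45·1.090 = 0.491
Arc 6: start y=0.000, vy=0.491 → t=0.098, apex=0.012, x_land=88.214, impact vy=-0.491
  bounce: vy ← 0.45·0.491 = 0.221

1 4.890 35.347 47.089
2 2.393 7.158 70.133
3 1.077 1.449 80.503
4 0.485 0.294 85.169
5 0.218 0.059 87.269
6 0.098 0.012 88.214
final: 88.214 0.221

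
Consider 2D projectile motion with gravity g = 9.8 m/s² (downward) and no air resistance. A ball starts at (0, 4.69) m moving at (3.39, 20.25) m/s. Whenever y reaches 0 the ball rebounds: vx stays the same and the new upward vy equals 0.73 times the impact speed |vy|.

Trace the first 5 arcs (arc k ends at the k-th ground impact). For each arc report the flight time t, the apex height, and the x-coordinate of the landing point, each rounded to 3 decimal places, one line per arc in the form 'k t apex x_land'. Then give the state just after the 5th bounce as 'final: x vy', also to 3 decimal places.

Arc 1: start y=4.690, vy=20.250 → t=4.353, apex=25.612, x_land=14.755, impact vy=-22.405
  bounce: vy ← 0.73·22.405 = 16.356
Arc 2: start y=0.000, vy=16.356 → t=3.338, apex=13.648, x_land=26.071, impact vy=-16.356
  bounce: vy ← 0.73·16.356 = 11.940
Arc 3: start y=0.000, vy=11.940 → t=2.437, apex=7.273, x_land=34.331, impact vy=-11.940
  bounce: vy ← 0.73·11.940 = 8.716
Arc 4: start y=0.000, vy=8.716 → t=1.779, apex=3.876, x_land=40.361, impact vy=-8.716
  bounce: vy ← 0.73·8.716 = 6.363
Arc 5: start y=0.000, vy=6.363 → t=1.298, apex=2.065, x_land=44.763, impact vy=-6.363
  bounce: vy ← 0.73·6.363 = 4.645

1 4.353 25.612 14.755
2 3.338 13.648 26.071
3 2.437 7.273 34.331
4 1.779 3.876 40.361
5 1.298 2.065 44.763
final: 44.763 4.645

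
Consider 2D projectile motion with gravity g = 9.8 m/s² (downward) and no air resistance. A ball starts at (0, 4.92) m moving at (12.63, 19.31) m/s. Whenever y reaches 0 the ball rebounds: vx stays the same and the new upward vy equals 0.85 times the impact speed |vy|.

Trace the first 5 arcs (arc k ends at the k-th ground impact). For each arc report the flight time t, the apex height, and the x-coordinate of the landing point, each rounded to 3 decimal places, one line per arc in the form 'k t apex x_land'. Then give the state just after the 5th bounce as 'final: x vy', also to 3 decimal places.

1 4.181 23.944 52.806
2 3.758 17.300 100.269
3 3.194 12.499 140.612
4 2.715 9.031 174.904
5 2.308 6.525 204.052
final: 204.052 9.612

Arc 1: start y=4.920, vy=19.310 → t=4.181, apex=23.944, x_land=52.806, impact vy=-21.664
  bounce: vy ← 0.85·21.664 = 18.414
Arc 2: start y=0.000, vy=18.414 → t=3.758, apex=17.300, x_land=100.269, impact vy=-18.414
  bounce: vy ← 0.85·18.414 = 15.652
Arc 3: start y=0.000, vy=15.652 → t=3.194, apex=12.499, x_land=140.612, impact vy=-15.652
  bounce: vy ← 0.85·15.652 = 13.304
Arc 4: start y=0.000, vy=13.304 → t=2.715, apex=9.031, x_land=174.904, impact vy=-13.304
  bounce: vy ← 0.85·13.304 = 11.308
Arc 5: start y=0.000, vy=11.308 → t=2.308, apex=6.525, x_land=204.052, impact vy=-11.308
  bounce: vy ← 0.85·11.308 = 9.612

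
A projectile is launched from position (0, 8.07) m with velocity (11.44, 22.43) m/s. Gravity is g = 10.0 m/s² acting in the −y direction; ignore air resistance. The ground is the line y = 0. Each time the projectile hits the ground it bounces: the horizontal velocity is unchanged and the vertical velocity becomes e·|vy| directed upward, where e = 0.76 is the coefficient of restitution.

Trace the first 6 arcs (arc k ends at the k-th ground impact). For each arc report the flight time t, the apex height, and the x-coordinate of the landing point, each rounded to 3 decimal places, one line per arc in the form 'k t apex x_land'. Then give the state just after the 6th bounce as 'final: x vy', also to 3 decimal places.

Arc 1: start y=8.070, vy=22.430 → t=4.821, apex=33.225, x_land=55.150, impact vy=-25.778
  bounce: vy ← 0.76·25.778 = 19.591
Arc 2: start y=0.000, vy=19.591 → t=3.918, apex=19.191, x_land=99.975, impact vy=-19.591
  bounce: vy ← 0.76·19.591 = 14.889
Arc 3: start y=0.000, vy=14.889 → t=2.978, apex=11.085, x_land=134.042, impact vy=-14.889
  bounce: vy ← 0.76·14.889 = 11.316
Arc 4: start y=0.000, vy=11.316 → t=2.263, apex=6.403, x_land=159.932, impact vy=-11.316
  bounce: vy ← 0.76·11.316 = 8.600
Arc 5: start y=0.000, vy=8.600 → t=1.720, apex=3.698, x_land=179.610, impact vy=-8.600
  bounce: vy ← 0.76·8.600 = 6.536
Arc 6: start y=0.000, vy=6.536 → t=1.307, apex=2.136, x_land=194.564, impact vy=-6.536
  bounce: vy ← 0.76·6.536 = 4.967

1 4.821 33.225 55.150
2 3.918 19.191 99.975
3 2.978 11.085 134.042
4 2.263 6.403 159.932
5 1.720 3.698 179.610
6 1.307 2.136 194.564
final: 194.564 4.967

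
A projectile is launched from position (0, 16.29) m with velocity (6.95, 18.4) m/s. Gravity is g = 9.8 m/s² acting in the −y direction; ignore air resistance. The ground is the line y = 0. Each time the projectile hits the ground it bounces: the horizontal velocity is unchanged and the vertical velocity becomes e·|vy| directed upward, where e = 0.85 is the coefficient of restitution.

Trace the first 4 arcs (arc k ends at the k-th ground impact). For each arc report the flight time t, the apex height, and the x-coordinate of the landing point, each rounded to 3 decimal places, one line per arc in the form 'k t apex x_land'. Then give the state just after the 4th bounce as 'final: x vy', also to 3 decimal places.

1 4.495 33.563 31.238
2 4.449 24.250 62.161
3 3.782 17.520 88.444
4 3.215 12.658 110.786
final: 110.786 13.389

Arc 1: start y=16.290, vy=18.400 → t=4.495, apex=33.563, x_land=31.238, impact vy=-25.648
  bounce: vy ← 0.85·25.648 = 21.801
Arc 2: start y=0.000, vy=21.801 → t=4.449, apex=24.250, x_land=62.161, impact vy=-21.801
  bounce: vy ← 0.85·21.801 = 18.531
Arc 3: start y=0.000, vy=18.531 → t=3.782, apex=17.520, x_land=88.444, impact vy=-18.531
  bounce: vy ← 0.85·18.531 = 15.751
Arc 4: start y=0.000, vy=15.751 → t=3.215, apex=12.658, x_land=110.786, impact vy=-15.751
  bounce: vy ← 0.85·15.751 = 13.389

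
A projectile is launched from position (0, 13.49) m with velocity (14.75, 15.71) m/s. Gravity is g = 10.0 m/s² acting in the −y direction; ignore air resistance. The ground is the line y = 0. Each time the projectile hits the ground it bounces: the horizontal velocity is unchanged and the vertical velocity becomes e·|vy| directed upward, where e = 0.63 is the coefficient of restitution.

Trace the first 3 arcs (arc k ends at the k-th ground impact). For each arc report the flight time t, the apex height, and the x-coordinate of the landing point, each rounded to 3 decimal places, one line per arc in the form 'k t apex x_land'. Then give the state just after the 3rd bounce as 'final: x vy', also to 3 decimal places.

Arc 1: start y=13.490, vy=15.710 → t=3.844, apex=25.830, x_land=56.697, impact vy=-22.729
  bounce: vy ← 0.63·22.729 = 14.319
Arc 2: start y=0.000, vy=14.319 → t=2.864, apex=10.252, x_land=98.939, impact vy=-14.319
  bounce: vy ← 0.63·14.319 = 9.021
Arc 3: start y=0.000, vy=9.021 → t=1.804, apex=4.069, x_land=125.551, impact vy=-9.021
  bounce: vy ← 0.63·9.021 = 5.683

1 3.844 25.830 56.697
2 2.864 10.252 98.939
3 1.804 4.069 125.551
final: 125.551 5.683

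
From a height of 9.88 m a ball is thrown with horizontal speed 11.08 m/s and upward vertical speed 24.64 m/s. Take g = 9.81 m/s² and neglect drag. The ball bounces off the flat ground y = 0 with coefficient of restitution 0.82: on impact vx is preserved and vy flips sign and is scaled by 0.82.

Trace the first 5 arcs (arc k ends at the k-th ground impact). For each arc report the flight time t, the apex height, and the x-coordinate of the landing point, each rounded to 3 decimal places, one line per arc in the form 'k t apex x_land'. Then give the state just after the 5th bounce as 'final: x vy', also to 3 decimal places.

1 5.397 40.824 59.795
2 4.731 27.450 112.219
3 3.880 18.458 155.206
4 3.181 12.411 190.455
5 2.609 8.345 219.360
final: 219.360 10.492

Arc 1: start y=9.880, vy=24.640 → t=5.397, apex=40.824, x_land=59.795, impact vy=-28.302
  bounce: vy ← 0.82·28.302 = 23.207
Arc 2: start y=0.000, vy=23.207 → t=4.731, apex=27.450, x_land=112.219, impact vy=-23.207
  bounce: vy ← 0.82·23.207 = 19.030
Arc 3: start y=0.000, vy=19.030 → t=3.880, apex=18.458, x_land=155.206, impact vy=-19.030
  bounce: vy ← 0.82·19.030 = 15.605
Arc 4: start y=0.000, vy=15.605 → t=3.181, apex=12.411, x_land=190.455, impact vy=-15.605
  bounce: vy ← 0.82·15.605 = 12.796
Arc 5: start y=0.000, vy=12.796 → t=2.609, apex=8.345, x_land=219.360, impact vy=-12.796
  bounce: vy ← 0.82·12.796 = 10.492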